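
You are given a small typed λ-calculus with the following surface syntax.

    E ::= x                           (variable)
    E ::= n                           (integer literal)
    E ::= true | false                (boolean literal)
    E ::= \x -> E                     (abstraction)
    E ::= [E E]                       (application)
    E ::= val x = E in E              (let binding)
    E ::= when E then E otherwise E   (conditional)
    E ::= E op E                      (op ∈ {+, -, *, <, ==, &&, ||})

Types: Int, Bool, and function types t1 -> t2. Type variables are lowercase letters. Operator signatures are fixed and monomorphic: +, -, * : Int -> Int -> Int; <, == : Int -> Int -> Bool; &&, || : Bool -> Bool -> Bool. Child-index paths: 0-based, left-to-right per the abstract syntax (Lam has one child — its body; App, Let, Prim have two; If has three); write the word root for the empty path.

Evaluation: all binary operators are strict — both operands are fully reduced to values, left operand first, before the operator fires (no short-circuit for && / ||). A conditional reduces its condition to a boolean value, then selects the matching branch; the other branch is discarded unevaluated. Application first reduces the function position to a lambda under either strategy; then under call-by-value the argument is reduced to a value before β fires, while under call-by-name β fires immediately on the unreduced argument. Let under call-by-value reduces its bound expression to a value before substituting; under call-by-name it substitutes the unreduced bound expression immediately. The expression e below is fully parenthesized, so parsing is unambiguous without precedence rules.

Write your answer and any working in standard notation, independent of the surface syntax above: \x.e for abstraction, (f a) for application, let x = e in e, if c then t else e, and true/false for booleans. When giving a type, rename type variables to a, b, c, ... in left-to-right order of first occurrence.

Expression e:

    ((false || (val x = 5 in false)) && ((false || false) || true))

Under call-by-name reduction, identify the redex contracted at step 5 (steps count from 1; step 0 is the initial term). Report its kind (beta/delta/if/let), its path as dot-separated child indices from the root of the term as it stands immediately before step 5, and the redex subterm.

Trace:
step 0: ((false || (let x = 5 in false)) && ((false || false) || true))
step 1: [let@0.1] ((false || false) && ((false || false) || true))
step 2: [delta@0] (false && ((false || false) || true))
step 3: [delta@1.0] (false && (false || true))
step 4: [delta@1] (false && true)
step 5: [delta@root] false

Answer: delta at root : (false && true)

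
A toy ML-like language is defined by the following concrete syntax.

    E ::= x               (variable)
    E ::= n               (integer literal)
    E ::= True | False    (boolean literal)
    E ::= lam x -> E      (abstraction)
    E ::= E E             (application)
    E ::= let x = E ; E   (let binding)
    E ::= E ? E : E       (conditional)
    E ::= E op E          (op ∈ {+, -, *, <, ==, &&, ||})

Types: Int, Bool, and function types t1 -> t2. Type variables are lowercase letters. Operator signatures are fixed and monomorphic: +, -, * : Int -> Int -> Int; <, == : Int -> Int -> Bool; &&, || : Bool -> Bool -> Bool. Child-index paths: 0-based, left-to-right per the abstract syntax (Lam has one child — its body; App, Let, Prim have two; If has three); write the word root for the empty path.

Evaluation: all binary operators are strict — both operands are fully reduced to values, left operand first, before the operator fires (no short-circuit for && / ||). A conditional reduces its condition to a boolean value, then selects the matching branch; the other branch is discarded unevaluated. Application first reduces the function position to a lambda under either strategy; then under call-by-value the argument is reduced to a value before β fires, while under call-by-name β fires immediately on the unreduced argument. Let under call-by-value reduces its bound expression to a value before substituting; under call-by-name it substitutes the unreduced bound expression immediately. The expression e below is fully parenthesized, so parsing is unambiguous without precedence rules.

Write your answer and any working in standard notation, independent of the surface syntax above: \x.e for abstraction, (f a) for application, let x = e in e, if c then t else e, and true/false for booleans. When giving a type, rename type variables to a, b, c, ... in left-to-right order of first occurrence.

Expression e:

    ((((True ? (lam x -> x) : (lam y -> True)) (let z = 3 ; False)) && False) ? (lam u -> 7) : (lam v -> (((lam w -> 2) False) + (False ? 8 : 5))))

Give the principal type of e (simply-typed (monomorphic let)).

Derivation:
  unify Bool ~ Bool
x : a
\x._ : a -> a
\y._ : b -> Bool
  unify a -> a ~ b -> Bool
  unify a ~ b
  unify b ~ Bool
let z : Int
  unify Bool -> Bool ~ Bool -> c
  unify Bool ~ Bool
  unify Bool ~ c
_ _ : Bool
  unify Bool ~ Bool
  unify Bool ~ Bool
  unify Bool ~ Bool
\u._ : d -> Int
\w._ : f -> Int
  unify f -> Int ~ Bool -> g
  unify f ~ Bool
  unify Int ~ g
_ _ : Int
  unify Int ~ Int
  unify Bool ~ Bool
  unify Int ~ Int
  unify Int ~ Int
\v._ : e -> Int
  unify d -> Int ~ e -> Int
  unify d ~ e
  unify Int ~ Int

Answer: a -> Int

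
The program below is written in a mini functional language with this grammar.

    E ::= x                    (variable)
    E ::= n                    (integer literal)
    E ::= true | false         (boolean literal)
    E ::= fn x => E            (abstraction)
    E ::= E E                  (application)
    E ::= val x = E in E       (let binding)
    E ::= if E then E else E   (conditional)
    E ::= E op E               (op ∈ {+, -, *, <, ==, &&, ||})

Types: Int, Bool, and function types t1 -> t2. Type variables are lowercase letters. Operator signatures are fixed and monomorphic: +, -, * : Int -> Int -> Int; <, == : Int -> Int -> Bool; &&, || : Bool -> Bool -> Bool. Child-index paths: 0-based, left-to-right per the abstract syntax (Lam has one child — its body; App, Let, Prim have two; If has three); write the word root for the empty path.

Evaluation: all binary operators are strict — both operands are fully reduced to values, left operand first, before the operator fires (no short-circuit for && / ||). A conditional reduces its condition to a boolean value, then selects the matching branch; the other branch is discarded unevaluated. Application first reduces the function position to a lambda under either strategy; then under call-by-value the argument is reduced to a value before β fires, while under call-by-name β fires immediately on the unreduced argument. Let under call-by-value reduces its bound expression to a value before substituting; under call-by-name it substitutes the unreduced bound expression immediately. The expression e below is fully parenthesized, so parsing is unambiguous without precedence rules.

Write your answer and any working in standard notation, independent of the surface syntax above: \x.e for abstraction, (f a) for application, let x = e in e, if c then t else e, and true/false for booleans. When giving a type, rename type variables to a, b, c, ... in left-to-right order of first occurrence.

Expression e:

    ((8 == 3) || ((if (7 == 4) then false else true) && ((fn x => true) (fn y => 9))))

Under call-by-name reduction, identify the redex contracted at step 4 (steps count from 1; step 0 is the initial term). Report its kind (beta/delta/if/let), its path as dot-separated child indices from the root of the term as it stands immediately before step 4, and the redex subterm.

Working:
step 0: ((8 == 3) || ((if (7 == 4) then false else true) && ((\x.true) (\y.9))))
step 1: [delta@0] (false || ((if (7 == 4) then false else true) && ((\x.true) (\y.9))))
step 2: [delta@1.0.0] (false || ((if false then false else true) && ((\x.true) (\y.9))))
step 3: [if@1.0] (false || (true && ((\x.true) (\y.9))))
step 4: [beta@1.1] (false || (true && true))

Answer: beta at 1.1 : ((\x.true) (\y.9))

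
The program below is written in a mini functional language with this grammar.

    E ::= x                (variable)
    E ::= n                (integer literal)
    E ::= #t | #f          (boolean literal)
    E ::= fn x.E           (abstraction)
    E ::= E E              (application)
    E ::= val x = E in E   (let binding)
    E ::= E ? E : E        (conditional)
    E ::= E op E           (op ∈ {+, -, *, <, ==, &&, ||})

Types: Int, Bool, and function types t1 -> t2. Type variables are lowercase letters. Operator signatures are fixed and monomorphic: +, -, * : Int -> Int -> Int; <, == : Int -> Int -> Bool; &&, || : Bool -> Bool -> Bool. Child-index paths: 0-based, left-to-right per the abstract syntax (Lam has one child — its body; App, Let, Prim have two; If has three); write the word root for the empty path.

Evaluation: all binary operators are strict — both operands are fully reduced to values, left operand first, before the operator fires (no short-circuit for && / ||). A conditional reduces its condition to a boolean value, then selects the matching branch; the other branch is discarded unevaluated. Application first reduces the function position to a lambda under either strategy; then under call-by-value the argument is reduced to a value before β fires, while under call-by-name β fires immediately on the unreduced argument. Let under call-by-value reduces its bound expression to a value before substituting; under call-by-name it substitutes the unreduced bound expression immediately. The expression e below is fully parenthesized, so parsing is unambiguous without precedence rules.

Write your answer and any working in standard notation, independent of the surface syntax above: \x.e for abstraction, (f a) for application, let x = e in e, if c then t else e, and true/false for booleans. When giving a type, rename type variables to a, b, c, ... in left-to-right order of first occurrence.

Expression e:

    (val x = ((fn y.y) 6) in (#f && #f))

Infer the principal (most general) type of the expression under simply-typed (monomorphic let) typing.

Working:
y : a
\y._ : a -> a
  unify a -> a ~ Int -> b
  unify a ~ Int
  unify Int ~ b
_ _ : Int
let x : Int
  unify Bool ~ Bool
  unify Bool ~ Bool

Answer: Bool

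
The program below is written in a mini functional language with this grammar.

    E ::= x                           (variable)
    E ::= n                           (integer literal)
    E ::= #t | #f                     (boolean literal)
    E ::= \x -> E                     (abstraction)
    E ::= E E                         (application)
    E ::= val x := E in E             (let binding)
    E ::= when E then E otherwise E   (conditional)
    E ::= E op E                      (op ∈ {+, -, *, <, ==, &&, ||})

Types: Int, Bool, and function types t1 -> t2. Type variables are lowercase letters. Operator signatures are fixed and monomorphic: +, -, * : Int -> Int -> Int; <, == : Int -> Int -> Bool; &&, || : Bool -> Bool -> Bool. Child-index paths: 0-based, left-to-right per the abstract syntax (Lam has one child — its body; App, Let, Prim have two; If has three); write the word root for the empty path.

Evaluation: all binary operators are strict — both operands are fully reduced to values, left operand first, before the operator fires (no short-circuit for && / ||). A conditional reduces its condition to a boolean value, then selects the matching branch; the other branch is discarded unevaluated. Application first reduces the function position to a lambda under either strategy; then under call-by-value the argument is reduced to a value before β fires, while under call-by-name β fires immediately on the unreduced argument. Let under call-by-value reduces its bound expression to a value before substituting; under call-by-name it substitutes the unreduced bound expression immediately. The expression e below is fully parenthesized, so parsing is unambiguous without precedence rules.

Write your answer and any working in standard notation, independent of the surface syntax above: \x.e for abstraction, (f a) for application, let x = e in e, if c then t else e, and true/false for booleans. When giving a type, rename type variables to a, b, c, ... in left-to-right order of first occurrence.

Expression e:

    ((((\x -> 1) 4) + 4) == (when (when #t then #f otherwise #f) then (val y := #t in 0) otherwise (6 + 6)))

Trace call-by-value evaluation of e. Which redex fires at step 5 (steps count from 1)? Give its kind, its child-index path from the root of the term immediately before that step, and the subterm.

Trace:
step 0: ((((\x.1) 4) + 4) == (if (if true then false else false) then (let y = true in 0) else (6 + 6)))
step 1: [beta@0.0] ((1 + 4) == (if (if true then false else false) then (let y = true in 0) else (6 + 6)))
step 2: [delta@0] (5 == (if (if true then false else false) then (let y = true in 0) else (6 + 6)))
step 3: [if@1.0] (5 == (if false then (let y = true in 0) else (6 + 6)))
step 4: [if@1] (5 == (6 + 6))
step 5: [delta@1] (5 == 12)

Answer: delta at 1 : (6 + 6)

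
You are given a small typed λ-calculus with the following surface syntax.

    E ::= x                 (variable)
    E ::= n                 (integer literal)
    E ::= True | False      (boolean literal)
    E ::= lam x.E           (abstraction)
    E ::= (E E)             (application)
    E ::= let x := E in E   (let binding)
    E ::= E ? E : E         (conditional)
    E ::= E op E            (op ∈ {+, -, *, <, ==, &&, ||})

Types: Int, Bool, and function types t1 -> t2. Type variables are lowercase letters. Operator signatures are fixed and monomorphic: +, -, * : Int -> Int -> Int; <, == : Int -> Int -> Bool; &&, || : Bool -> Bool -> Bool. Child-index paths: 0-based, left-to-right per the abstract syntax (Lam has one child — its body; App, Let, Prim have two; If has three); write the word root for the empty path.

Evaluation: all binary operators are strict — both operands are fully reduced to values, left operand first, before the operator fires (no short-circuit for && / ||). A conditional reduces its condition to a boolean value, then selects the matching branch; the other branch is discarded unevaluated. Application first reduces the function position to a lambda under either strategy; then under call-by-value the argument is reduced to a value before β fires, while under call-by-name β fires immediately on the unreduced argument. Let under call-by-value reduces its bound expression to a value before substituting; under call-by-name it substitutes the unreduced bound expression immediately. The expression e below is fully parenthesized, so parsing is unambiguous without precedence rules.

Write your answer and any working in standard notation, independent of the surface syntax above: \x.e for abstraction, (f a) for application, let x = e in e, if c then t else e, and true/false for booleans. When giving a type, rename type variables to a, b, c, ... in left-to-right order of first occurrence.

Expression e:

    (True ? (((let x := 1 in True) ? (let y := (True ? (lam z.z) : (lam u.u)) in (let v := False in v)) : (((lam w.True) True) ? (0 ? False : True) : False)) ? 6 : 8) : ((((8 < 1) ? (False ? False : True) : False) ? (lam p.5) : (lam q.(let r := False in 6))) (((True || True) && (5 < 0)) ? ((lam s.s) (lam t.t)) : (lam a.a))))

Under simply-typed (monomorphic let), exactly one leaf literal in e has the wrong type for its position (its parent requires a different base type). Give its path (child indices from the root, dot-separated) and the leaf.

Derivation:
  unify Bool ~ Bool
let x : Int
  unify Bool ~ Bool
  unify Bool ~ Bool
z : a
\z._ : a -> a
u : b
\u._ : b -> b
  unify a -> a ~ b -> b
  unify a ~ b
  unify b ~ b
let y : b -> b
let v : Bool
v : Bool
\w._ : c -> Bool
  unify c -> Bool ~ Bool -> d
  unify c ~ Bool
  unify Bool ~ d
_ _ : Bool
  unify Bool ~ Bool
  unify Int ~ Bool
  FAIL: mismatch Int ~ Bool

Answer: 1.0.2.1.0 : 0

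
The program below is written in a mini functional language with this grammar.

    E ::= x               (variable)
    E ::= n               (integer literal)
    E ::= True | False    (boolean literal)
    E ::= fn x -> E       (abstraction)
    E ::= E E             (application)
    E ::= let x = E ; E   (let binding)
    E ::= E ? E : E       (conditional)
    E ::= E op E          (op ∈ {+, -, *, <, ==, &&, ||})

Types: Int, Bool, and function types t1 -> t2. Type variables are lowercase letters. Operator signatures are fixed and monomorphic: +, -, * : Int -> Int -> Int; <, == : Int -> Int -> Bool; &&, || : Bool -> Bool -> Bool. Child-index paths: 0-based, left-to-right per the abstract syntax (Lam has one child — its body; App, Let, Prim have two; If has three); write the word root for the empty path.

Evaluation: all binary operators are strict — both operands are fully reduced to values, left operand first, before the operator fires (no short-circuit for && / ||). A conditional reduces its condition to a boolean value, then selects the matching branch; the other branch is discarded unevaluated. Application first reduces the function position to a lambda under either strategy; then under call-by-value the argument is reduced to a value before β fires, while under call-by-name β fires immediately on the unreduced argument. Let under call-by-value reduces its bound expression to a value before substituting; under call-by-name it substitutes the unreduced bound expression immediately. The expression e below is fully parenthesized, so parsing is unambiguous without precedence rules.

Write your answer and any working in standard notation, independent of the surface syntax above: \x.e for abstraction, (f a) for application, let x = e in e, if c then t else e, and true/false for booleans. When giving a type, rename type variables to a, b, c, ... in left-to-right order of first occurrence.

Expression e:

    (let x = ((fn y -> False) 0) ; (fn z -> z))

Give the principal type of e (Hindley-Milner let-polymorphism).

Answer: a -> a

Trace:
\y._ : a -> Bool
  unify a -> Bool ~ Int -> b
  unify a ~ Int
  unify Bool ~ b
_ _ : Bool
let x : Bool
z : c
\z._ : c -> c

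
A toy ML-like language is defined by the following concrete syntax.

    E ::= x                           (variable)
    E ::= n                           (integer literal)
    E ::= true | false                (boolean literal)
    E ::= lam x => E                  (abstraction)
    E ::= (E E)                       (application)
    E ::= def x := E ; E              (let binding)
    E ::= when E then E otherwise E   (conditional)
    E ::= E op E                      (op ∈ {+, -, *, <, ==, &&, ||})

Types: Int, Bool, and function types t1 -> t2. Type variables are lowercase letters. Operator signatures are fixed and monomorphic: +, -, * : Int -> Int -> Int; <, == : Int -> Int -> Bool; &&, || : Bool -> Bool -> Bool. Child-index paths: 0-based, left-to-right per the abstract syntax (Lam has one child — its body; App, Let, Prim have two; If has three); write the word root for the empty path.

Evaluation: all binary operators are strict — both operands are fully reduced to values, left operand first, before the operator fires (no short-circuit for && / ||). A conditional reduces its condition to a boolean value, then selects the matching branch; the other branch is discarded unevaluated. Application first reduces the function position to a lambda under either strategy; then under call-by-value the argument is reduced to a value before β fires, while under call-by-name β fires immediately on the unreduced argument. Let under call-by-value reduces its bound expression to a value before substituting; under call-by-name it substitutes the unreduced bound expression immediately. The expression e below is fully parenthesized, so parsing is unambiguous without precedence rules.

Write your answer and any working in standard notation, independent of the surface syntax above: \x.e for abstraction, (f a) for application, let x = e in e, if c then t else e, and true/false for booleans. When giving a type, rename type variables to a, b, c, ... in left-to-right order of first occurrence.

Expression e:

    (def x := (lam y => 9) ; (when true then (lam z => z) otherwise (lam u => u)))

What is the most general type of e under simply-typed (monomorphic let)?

Working:
\y._ : a -> Int
let x : a -> Int
  unify Bool ~ Bool
z : b
\z._ : b -> b
u : c
\u._ : c -> c
  unify b -> b ~ c -> c
  unify b ~ c
  unify c ~ c

Answer: a -> a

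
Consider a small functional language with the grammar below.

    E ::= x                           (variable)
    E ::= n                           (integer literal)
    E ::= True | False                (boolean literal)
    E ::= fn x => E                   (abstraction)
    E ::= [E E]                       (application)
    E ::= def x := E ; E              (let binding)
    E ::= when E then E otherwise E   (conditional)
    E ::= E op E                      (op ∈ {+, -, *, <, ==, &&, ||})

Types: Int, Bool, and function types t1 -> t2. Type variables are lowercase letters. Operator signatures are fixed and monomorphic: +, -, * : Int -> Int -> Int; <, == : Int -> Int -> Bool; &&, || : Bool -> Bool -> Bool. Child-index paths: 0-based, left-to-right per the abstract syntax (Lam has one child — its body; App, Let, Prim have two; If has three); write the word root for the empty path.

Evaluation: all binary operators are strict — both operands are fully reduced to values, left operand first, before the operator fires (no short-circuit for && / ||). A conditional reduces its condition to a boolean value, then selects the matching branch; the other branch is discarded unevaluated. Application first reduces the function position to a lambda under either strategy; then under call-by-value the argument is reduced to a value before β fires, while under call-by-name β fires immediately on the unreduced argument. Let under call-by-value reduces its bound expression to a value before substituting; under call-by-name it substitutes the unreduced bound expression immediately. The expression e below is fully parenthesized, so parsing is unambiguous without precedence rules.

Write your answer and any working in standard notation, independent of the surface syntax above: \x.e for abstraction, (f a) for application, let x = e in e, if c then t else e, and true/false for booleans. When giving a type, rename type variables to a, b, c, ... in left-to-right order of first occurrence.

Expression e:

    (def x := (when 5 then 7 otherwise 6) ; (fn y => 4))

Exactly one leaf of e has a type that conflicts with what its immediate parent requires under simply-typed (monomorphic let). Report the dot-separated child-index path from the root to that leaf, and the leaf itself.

Answer: 0.0 : 5

Working:
  unify Int ~ Bool
  FAIL: mismatch Int ~ Bool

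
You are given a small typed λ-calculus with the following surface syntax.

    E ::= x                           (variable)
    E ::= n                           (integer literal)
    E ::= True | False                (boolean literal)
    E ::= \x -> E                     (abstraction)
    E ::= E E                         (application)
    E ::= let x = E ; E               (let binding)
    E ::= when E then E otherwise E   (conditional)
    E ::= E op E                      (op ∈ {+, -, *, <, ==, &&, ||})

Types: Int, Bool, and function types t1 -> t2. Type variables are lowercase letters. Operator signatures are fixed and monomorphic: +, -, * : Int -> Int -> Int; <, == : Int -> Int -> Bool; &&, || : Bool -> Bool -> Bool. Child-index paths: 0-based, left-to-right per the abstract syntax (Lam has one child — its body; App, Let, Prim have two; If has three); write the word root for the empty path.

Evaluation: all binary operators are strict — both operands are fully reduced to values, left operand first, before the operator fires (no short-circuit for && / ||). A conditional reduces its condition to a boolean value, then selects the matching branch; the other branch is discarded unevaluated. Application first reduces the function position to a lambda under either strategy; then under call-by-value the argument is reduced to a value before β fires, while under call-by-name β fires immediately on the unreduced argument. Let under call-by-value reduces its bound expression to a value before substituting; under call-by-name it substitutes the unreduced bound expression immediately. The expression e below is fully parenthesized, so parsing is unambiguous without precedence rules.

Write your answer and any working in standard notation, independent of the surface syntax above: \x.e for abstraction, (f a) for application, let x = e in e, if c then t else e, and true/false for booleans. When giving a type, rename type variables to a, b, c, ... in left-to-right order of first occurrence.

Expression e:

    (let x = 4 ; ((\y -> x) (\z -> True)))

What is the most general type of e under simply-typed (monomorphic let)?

Derivation:
let x : Int
x : Int
\y._ : a -> Int
\z._ : b -> Bool
  unify a -> Int ~ (b -> Bool) -> c
  unify a ~ b -> Bool
  unify Int ~ c
_ _ : Int

Answer: Int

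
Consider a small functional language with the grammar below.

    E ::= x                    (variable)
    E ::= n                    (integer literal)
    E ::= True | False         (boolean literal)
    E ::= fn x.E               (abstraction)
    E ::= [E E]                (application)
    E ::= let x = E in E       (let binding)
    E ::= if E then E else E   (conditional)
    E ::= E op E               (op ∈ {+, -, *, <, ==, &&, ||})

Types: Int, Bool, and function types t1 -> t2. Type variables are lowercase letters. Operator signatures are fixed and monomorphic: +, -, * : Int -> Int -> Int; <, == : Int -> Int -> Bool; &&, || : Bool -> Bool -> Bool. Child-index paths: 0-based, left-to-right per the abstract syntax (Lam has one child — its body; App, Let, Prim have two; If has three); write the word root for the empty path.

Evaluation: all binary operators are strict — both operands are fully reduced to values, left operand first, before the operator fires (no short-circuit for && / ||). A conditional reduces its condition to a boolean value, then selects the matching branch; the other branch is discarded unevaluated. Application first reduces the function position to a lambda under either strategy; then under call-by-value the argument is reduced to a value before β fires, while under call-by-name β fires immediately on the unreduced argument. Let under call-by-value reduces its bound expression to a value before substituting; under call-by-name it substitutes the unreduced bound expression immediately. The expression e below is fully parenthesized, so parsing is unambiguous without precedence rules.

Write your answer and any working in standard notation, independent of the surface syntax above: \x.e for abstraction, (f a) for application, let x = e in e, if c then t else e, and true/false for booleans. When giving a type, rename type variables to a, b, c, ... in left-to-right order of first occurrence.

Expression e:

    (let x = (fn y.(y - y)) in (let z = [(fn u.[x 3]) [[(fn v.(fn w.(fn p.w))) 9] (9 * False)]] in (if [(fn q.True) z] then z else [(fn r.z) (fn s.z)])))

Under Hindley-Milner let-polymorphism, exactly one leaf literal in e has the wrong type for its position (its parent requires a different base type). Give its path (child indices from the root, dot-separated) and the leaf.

Trace:
y : a
  unify a ~ Int
y : Int
  unify Int ~ Int
\y._ : Int -> Int
let x : Int -> Int
x : Int -> Int
  unify Int -> Int ~ Int -> c
  unify Int ~ Int
  unify Int ~ c
_ _ : Int
\u._ : b -> Int
w : e
\p._ : f -> e
\w._ : e -> f -> e
\v._ : d -> e -> f -> e
  unify d -> e -> f -> e ~ Int -> g
  unify d ~ Int
  unify e -> f -> e ~ g
_ _ : e -> f -> e
  unify Int ~ Int
  unify Bool ~ Int
  FAIL: mismatch Bool ~ Int

Answer: 1.0.1.1.1 : false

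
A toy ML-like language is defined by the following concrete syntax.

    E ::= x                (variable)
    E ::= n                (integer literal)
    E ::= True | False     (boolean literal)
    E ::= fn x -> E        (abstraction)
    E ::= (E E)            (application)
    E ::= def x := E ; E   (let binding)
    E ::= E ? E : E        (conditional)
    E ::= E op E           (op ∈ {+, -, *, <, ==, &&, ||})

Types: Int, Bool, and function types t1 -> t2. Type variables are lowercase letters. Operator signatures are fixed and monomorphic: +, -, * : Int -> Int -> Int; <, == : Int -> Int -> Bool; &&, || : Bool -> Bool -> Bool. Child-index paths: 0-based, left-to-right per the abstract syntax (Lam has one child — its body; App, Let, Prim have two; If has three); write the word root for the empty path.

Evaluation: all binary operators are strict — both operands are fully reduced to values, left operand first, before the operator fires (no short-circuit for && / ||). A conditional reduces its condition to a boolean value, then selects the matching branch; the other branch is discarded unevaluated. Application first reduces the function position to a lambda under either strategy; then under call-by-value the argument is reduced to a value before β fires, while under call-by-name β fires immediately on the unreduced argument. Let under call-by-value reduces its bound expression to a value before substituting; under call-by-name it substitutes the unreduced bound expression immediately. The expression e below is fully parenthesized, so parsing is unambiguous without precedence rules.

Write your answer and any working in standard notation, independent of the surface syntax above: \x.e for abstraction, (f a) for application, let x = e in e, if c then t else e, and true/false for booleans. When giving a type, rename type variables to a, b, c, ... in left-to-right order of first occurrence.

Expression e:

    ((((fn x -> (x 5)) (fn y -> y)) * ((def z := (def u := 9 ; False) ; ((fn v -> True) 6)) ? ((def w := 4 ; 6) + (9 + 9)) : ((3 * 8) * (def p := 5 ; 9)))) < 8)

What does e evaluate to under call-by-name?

Trace:
step 0: ((((\x.(x 5)) (\y.y)) * (if (let z = (let u = 9 in false) in ((\v.true) 6)) then ((let w = 4 in 6) + (9 + 9)) else ((3 * 8) * (let p = 5 in 9)))) < 8)
step 1: [beta@0.0] ((((\y.y) 5) * (if (let z = (let u = 9 in false) in ((\v.true) 6)) then ((let w = 4 in 6) + (9 + 9)) else ((3 * 8) * (let p = 5 in 9)))) < 8)
step 2: [beta@0.0] ((5 * (if (let z = (let u = 9 in false) in ((\v.true) 6)) then ((let w = 4 in 6) + (9 + 9)) else ((3 * 8) * (let p = 5 in 9)))) < 8)
step 3: [let@0.1.0] ((5 * (if ((\v.true) 6) then ((let w = 4 in 6) + (9 + 9)) else ((3 * 8) * (let p = 5 in 9)))) < 8)
step 4: [beta@0.1.0] ((5 * (if true then ((let w = 4 in 6) + (9 + 9)) else ((3 * 8) * (let p = 5 in 9)))) < 8)
step 5: [if@0.1] ((5 * ((let w = 4 in 6) + (9 + 9))) < 8)
step 6: [let@0.1.0] ((5 * (6 + (9 + 9))) < 8)
step 7: [delta@0.1.1] ((5 * (6 + 18)) < 8)
step 8: [delta@0.1] ((5 * 24) < 8)
step 9: [delta@0] (120 < 8)
step 10: [delta@root] false

Answer: false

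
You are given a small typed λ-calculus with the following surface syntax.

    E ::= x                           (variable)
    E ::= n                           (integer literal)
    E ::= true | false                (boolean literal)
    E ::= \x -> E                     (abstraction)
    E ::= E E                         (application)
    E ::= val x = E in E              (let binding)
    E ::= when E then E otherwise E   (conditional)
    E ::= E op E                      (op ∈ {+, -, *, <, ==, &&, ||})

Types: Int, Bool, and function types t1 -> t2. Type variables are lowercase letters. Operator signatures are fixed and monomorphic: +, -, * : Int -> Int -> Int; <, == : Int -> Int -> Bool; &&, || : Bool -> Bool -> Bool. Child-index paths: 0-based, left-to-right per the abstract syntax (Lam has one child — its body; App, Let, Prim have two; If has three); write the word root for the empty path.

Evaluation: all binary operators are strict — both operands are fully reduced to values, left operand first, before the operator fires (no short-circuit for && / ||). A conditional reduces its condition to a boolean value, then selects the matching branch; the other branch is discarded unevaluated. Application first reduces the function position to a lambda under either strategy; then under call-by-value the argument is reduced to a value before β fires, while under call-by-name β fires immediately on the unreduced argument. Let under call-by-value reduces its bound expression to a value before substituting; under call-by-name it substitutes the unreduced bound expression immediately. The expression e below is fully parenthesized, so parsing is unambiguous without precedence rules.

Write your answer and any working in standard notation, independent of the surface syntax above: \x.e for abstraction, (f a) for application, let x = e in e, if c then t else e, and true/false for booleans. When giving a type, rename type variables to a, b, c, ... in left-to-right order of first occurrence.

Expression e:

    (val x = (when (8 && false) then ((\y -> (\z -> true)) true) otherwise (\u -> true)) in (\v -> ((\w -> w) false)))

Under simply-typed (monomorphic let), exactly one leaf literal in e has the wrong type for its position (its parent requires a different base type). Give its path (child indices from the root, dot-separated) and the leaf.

Derivation:
  unify Int ~ Bool
  FAIL: mismatch Int ~ Bool

Answer: 0.0.0 : 8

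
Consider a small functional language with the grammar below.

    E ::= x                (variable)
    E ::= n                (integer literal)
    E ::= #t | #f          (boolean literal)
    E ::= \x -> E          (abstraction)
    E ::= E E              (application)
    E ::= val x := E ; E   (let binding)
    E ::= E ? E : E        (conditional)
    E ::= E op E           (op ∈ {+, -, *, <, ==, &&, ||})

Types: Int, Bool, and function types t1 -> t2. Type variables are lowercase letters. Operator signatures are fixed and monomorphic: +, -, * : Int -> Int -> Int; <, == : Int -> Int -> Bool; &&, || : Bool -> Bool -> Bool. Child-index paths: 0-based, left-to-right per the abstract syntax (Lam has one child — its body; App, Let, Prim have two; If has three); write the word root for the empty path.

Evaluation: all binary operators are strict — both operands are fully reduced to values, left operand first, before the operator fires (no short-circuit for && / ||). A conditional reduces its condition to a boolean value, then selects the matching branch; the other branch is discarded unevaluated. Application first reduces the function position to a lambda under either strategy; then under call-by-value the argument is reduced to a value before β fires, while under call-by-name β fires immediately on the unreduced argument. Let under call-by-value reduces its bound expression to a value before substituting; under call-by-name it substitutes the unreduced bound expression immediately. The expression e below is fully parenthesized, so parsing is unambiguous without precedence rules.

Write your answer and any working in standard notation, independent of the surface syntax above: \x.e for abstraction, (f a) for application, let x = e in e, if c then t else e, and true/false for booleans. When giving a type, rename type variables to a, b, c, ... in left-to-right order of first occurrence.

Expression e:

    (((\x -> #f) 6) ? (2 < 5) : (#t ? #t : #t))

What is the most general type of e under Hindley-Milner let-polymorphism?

Derivation:
\x._ : a -> Bool
  unify a -> Bool ~ Int -> b
  unify a ~ Int
  unify Bool ~ b
_ _ : Bool
  unify Bool ~ Bool
  unify Int ~ Int
  unify Int ~ Int
  unify Bool ~ Bool
  unify Bool ~ Bool
  unify Bool ~ Bool

Answer: Bool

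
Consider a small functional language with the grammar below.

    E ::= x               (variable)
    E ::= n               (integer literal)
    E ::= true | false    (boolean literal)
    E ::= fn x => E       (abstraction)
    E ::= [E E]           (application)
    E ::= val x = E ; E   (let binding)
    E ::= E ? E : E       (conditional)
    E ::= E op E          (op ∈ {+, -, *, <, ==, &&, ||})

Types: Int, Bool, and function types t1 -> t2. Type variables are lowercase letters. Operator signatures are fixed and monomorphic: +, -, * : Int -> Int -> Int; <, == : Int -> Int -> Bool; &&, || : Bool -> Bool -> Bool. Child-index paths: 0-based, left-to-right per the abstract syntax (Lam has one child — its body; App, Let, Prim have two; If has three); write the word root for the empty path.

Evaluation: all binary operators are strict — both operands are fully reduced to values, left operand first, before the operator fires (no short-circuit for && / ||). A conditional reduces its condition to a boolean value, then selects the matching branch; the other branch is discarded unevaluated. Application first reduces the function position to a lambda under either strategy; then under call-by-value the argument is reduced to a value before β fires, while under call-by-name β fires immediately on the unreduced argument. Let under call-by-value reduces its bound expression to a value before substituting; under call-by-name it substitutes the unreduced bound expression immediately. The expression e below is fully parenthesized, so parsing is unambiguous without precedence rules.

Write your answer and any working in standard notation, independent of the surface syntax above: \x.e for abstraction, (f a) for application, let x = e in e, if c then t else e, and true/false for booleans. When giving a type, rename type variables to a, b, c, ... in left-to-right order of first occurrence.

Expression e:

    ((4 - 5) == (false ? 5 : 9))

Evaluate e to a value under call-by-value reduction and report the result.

Working:
step 0: ((4 - 5) == (if false then 5 else 9))
step 1: [delta@0] (-1 == (if false then 5 else 9))
step 2: [if@1] (-1 == 9)
step 3: [delta@root] false

Answer: false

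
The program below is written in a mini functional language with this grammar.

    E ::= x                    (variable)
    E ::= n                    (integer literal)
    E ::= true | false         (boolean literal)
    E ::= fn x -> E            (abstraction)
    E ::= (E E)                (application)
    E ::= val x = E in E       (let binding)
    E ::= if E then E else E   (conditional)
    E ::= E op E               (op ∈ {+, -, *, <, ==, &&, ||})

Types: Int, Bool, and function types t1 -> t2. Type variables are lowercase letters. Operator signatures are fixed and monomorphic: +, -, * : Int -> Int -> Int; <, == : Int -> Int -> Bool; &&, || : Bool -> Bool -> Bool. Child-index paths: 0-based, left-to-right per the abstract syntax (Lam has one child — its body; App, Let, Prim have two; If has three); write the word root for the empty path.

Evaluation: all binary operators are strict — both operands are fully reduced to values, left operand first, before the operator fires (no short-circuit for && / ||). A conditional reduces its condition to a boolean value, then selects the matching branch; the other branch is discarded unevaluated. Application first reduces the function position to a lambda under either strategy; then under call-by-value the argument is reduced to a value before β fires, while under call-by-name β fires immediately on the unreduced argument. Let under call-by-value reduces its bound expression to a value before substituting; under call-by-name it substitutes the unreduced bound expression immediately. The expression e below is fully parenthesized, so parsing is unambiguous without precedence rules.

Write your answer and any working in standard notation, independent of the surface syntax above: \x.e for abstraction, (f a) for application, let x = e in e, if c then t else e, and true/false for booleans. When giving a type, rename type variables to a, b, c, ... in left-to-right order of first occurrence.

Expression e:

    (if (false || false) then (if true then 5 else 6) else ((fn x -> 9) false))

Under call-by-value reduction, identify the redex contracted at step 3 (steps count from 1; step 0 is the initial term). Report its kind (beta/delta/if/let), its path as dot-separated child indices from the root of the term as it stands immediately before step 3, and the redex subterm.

Answer: beta at root : ((\x.9) false)

Trace:
step 0: (if (false || false) then (if true then 5 else 6) else ((\x.9) false))
step 1: [delta@0] (if false then (if true then 5 else 6) else ((\x.9) false))
step 2: [if@root] ((\x.9) false)
step 3: [beta@root] 9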